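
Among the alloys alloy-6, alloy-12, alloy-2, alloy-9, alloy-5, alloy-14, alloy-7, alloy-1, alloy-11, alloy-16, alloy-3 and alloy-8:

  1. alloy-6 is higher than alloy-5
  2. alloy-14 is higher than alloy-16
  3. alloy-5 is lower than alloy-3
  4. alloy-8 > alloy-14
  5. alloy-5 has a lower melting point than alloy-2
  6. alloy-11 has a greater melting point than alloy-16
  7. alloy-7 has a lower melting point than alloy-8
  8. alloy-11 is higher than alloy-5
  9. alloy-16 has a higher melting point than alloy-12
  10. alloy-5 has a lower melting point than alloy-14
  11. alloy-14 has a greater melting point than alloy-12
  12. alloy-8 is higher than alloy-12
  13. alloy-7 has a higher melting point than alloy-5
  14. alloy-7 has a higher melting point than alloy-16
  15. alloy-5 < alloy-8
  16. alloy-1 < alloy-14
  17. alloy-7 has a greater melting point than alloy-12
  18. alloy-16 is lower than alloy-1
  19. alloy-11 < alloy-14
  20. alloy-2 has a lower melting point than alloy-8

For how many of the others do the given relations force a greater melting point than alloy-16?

5

From alloy-16 the given relations immediately reach alloy-1, alloy-11, alloy-7, alloy-14.
From those, alloy-8 — 5 in total.
Nothing else is reachable above alloy-16; 5 in all.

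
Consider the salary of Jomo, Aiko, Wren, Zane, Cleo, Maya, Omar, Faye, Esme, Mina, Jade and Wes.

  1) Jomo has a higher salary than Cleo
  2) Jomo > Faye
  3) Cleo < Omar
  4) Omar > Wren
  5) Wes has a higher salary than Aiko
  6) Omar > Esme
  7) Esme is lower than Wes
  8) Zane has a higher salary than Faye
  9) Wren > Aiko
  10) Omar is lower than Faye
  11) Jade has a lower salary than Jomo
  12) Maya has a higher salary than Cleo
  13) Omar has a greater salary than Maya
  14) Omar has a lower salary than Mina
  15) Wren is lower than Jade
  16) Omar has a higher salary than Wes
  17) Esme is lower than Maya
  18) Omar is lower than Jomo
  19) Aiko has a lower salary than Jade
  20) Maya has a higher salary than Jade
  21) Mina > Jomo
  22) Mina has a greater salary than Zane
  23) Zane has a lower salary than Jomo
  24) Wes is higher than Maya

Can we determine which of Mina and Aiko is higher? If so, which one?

The relevant relations are Aiko < Wren; Wren < Jade; Jade < Maya; Maya < Wes; Wes < Omar; Omar < Faye; Faye < Zane; Zane < Jomo; Jomo < Mina.
Chaining these gives Aiko < Wren < Jade < Maya < Wes < Omar < Faye < Zane < Jomo < Mina.
So Mina is higher.

Mina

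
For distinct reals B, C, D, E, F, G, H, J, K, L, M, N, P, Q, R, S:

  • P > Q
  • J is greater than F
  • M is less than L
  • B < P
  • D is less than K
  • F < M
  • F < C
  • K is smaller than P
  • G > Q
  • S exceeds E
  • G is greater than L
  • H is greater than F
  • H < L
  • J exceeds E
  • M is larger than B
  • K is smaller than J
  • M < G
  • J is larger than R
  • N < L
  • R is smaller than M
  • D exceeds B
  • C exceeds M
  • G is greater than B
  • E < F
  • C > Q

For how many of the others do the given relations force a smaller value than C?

6

The elements the relations force below C are E, F, R, B, Q, M — no chain reaches any other.
That is 6.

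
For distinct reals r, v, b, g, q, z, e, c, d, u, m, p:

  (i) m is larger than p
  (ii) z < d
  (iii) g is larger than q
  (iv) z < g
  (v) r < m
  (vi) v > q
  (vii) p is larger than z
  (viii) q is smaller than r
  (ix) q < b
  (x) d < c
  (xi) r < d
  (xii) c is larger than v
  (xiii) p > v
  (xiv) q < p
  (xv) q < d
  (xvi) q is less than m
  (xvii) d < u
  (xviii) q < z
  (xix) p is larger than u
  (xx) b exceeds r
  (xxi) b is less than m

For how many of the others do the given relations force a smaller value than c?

Directly below c: v, d.
One step further: q, r, z (5 so far).
Nothing else is reachable below c; 5 in all.

5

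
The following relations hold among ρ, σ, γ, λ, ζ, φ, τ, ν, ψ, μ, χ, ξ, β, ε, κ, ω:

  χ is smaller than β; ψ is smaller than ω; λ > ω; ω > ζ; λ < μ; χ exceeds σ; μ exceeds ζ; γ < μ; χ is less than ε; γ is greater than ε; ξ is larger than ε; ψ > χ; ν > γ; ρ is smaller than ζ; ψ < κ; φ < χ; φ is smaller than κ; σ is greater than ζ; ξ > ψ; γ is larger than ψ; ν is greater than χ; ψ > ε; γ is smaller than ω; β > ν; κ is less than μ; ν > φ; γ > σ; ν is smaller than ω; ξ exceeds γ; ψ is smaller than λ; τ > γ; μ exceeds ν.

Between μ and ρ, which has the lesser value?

Following the relations from ρ: ρ < ζ < σ < χ < ε < ψ < γ < ν < ω < λ < μ.
So ρ < μ; ρ is the smaller of the two.

ρ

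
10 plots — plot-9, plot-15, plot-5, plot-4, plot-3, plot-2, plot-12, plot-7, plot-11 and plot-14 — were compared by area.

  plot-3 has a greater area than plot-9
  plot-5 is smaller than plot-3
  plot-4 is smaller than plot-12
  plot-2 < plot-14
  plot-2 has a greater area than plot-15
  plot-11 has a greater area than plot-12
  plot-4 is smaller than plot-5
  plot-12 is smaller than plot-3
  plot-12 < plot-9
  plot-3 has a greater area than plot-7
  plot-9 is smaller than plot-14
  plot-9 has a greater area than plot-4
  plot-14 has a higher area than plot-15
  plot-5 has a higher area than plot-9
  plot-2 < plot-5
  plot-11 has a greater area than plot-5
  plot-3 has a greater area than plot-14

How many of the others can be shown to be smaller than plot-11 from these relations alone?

From plot-11 the given relations immediately reach plot-12, plot-5.
From those, plot-4, plot-2, plot-9 — 5 in total.
From those, plot-15 — 6 in total.
Nothing else is reachable below plot-11; 6 in all.

6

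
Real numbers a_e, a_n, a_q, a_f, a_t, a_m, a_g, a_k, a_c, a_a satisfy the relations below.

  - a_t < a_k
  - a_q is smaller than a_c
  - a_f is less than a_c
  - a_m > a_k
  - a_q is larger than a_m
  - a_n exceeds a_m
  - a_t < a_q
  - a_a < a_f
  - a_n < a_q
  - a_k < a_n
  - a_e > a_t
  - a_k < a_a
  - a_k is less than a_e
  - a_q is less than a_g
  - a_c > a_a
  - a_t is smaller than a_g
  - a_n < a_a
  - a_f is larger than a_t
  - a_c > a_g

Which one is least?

a_t

Chaining upward from a_t: directly above it, a_k, a_q, a_g, a_e, a_f; then a_m, a_n, a_a, a_c.
That covers every other element, and nothing is given below a_t, so a_t is the least.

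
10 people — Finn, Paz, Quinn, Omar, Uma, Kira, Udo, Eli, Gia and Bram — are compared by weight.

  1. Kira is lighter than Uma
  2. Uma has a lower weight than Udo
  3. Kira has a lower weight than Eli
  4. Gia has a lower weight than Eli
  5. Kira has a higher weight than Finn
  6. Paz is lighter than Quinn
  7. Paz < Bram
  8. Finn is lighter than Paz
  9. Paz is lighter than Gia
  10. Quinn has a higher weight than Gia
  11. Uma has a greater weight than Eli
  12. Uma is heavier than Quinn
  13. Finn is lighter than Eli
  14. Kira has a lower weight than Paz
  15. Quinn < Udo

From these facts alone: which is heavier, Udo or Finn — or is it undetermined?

Udo

Link the given pairs in sequence: Finn < Kira; Kira < Paz; Paz < Gia; Gia < Eli; Eli < Uma; Uma < Udo.
Chaining these gives Finn < Kira < Paz < Gia < Eli < Uma < Udo.
So Udo is heavier.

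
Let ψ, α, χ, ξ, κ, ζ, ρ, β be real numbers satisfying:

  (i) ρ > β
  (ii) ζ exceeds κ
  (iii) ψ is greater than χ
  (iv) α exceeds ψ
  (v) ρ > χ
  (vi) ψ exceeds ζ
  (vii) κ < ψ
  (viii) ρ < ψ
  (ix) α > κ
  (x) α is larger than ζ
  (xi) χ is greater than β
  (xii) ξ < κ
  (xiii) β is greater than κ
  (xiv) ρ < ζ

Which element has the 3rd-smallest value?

β

The consecutive relations fix a unique order: ξ < κ < β < χ < ρ < ζ < ψ < α.
The 3rd smallest is β.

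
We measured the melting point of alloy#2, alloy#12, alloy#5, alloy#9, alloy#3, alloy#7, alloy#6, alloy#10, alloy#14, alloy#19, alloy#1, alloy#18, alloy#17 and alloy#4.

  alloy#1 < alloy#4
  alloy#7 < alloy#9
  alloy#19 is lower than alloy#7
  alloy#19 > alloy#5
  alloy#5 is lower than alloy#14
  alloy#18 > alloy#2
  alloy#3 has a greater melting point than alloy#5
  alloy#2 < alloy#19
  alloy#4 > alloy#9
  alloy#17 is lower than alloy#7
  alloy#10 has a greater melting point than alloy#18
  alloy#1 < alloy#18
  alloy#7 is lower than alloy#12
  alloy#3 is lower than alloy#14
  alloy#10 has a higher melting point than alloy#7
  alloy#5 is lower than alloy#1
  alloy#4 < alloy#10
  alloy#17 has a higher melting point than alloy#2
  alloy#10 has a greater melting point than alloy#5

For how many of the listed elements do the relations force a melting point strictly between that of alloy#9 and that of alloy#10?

1

The relations place alloy#9 below alloy#10. An element lies strictly between them when it is forced above alloy#9 and also forced below alloy#10.
Above alloy#9: {alloy#4}. Below alloy#10: {alloy#2, alloy#5, alloy#1, alloy#19, alloy#17, alloy#7, alloy#18, alloy#4}.
Intersection: {alloy#4} — 1.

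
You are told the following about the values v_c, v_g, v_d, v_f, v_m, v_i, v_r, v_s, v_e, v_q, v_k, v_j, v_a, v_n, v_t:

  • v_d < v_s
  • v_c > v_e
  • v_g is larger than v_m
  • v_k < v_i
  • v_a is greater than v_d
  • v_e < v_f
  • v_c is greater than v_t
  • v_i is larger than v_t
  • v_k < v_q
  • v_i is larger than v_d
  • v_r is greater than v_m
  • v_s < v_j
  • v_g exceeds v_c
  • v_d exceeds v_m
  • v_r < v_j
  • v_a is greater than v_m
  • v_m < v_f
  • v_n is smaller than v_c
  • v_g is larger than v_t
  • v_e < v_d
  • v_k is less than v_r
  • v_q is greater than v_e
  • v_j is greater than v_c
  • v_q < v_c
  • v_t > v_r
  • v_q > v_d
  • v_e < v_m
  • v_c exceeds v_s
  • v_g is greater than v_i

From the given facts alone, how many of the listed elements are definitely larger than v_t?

4

Directly above v_t: v_i, v_c, v_g.
One step further: v_j (4 so far).
No other element is forced above v_t by the given relations, so the count is 4.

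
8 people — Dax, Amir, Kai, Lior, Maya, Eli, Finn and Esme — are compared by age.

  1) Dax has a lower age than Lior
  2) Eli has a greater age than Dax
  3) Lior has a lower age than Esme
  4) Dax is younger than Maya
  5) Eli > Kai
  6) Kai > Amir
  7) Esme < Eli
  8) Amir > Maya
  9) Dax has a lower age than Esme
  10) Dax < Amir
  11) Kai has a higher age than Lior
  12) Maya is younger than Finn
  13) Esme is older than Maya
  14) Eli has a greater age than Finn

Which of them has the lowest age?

Chaining upward from Dax: directly above it, Lior, Maya, Amir, Esme, Eli; then Kai, Finn.
That covers every other element, and nothing is given below Dax, so Dax is the lowest age.

Dax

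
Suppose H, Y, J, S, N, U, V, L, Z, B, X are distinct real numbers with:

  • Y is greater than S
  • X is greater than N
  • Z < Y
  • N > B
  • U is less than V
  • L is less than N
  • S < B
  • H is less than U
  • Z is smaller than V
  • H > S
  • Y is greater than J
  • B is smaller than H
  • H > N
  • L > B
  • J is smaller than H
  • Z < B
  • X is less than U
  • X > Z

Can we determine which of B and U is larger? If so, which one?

B < L and L < N give B < N.
With N < H: B < L < N < H.
Then H < U extends the chain to U.
So U is larger.

U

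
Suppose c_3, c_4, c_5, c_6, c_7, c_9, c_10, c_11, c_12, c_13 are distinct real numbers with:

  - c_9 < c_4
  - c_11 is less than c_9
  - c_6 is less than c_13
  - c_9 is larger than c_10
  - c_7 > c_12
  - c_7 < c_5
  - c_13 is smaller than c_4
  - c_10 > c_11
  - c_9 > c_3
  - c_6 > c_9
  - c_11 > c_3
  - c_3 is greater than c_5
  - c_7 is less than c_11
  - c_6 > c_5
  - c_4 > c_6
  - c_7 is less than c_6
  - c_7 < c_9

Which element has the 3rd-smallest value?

c_5

Piecing the relations together gives one ordering: c_12 < c_7 < c_5 < c_3 < c_11 < c_10 < c_9 < c_6 < c_13 < c_4.
Counting 3 from the smallest end gives c_5.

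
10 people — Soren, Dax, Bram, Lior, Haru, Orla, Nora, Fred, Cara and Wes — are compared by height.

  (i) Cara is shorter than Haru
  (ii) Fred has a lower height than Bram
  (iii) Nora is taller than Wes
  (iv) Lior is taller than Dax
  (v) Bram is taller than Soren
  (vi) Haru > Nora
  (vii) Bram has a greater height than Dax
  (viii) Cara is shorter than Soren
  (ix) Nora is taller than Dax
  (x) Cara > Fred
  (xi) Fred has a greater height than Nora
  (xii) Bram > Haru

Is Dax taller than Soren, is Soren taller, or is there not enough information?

Soren

Dax < Nora and Nora < Fred give Dax < Fred.
Then Fred < Cara extends the chain to Cara.
With Cara < Soren: Dax < Nora < Fred < Cara < Soren.
So Soren is taller.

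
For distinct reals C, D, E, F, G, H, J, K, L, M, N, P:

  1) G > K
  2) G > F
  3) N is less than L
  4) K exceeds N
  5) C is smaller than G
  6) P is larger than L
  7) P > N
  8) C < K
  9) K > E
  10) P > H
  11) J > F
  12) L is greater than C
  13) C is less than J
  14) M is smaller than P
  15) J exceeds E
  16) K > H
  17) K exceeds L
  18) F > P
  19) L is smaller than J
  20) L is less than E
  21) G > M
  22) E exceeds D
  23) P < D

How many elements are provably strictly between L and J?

4

The relations place L below J. An element lies strictly between them when it is forced above L and also forced below J.
Above L: {P, D, F, E, K, G}. Below J: {M, N, H, C, P, D, F, E}.
Intersection: {P, D, F, E} — 4.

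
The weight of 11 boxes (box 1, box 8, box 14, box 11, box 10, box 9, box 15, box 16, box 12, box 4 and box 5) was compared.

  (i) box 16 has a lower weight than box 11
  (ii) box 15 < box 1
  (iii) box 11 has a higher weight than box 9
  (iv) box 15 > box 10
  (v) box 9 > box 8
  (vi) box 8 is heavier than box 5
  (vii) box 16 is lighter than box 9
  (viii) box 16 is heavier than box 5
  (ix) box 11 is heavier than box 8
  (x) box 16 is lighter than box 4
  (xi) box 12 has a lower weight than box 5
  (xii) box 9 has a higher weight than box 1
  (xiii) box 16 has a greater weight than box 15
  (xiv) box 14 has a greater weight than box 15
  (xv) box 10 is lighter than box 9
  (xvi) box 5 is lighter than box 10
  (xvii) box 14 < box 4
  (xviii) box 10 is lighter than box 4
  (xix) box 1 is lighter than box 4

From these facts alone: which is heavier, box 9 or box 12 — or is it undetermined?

box 12 < box 5 and box 5 < box 10 give box 12 < box 10.
Then box 10 < box 15 extends the chain to box 15.
With box 15 < box 1: box 12 < box 5 < box 10 < box 15 < box 1.
With box 1 < box 9: box 12 < box 5 < box 10 < box 15 < box 1 < box 9.
So box 9 is heavier.

box 9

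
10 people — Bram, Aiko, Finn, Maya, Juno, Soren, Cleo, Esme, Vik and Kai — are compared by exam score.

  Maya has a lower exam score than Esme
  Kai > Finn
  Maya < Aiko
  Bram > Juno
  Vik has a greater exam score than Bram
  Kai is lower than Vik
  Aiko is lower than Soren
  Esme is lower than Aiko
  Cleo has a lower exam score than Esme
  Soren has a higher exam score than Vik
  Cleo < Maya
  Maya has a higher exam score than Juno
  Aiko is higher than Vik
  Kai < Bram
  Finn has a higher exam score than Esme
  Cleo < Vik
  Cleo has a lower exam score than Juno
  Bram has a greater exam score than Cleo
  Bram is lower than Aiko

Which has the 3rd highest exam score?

Vik

The consecutive relations fix a unique order: Cleo < Juno < Maya < Esme < Finn < Kai < Bram < Vik < Aiko < Soren.
Counting 3 from the largest end gives Vik.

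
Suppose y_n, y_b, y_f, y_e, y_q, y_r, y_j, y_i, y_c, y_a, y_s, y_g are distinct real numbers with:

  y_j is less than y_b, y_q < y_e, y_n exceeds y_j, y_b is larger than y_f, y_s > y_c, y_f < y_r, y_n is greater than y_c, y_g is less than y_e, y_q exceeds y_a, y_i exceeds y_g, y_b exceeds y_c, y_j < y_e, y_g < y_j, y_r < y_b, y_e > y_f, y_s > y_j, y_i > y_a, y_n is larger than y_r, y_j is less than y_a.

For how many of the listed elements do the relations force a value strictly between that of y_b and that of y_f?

Chaining upward from y_f reaches: y_r, y_n, y_e.
Chaining downward from y_b reaches: y_g, y_j, y_r, y_c.
Strictly between y_f and y_b are those in both lists: y_r — 1 element.

1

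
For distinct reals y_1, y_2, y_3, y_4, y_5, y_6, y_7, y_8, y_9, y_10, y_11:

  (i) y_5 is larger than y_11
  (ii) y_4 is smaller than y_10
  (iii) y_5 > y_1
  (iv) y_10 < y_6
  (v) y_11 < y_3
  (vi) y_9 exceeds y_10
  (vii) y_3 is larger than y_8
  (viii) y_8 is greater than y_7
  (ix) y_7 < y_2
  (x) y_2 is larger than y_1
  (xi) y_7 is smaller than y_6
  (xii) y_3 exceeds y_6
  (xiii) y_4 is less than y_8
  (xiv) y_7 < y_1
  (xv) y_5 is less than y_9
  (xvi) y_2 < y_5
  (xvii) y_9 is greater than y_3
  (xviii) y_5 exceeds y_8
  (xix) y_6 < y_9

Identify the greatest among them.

y_11 is not greatest since y_11 < y_3; y_7 is not greatest since y_7 < y_1; y_4 is not greatest since y_4 < y_8; y_10 is not greatest since y_10 < y_6; y_6 is not greatest since y_6 < y_3; y_8 is not greatest since y_8 < y_5; y_1 is not greatest since y_1 < y_2; y_2 is not greatest since y_2 < y_5; y_3 is not greatest since y_3 < y_9; y_5 is not greatest since y_5 < y_9.
Only y_9 has nothing above it, so y_9 is the greatest.

y_9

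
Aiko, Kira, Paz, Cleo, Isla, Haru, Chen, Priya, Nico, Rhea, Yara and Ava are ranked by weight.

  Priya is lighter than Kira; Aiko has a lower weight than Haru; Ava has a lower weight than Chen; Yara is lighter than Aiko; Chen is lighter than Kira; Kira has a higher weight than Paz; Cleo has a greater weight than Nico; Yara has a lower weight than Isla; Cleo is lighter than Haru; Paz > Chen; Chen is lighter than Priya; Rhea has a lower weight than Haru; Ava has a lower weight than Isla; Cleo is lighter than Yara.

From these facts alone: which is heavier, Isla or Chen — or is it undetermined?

Following every chain through Chen: above Chen we get Priya, Paz, Kira; below Chen we get Ava.
Isla is not reached, and no chain runs the other way from Isla to Chen.
So the given relations leave the order of Chen and Isla undetermined.

undetermined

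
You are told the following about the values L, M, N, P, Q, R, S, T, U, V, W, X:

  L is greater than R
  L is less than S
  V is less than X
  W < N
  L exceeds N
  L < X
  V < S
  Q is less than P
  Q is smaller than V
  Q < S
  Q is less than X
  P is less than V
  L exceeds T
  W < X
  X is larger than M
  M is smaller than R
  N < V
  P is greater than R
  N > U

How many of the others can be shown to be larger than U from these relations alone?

The elements the relations force above U are N, L, V, X, S — no chain reaches any other.
That is 5.

5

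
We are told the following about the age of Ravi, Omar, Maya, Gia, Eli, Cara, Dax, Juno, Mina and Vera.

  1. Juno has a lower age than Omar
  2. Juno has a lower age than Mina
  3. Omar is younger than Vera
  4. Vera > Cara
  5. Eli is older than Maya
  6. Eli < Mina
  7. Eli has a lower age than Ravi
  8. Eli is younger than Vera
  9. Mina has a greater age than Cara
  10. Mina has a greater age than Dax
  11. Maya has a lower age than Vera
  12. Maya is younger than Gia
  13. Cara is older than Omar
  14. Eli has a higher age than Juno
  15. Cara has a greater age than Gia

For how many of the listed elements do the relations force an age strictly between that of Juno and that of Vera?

3

Chaining upward from Juno reaches: Eli, Omar, Ravi, Cara, Mina.
Chaining downward from Vera reaches: Maya, Eli, Omar, Gia, Cara.
Strictly between Juno and Vera are those in both lists: Eli, Omar, Cara — 3 elements.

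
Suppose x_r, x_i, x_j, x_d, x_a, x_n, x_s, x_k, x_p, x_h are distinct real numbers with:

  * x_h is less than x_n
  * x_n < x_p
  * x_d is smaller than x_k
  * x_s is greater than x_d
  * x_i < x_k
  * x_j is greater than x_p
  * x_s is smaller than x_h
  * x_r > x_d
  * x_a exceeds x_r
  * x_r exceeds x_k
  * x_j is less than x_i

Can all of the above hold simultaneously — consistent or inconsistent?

The single ordering x_d < x_s < x_h < x_n < x_p < x_j < x_i < x_k < x_r < x_a satisfies every listed relation, so no contradiction arises.

consistent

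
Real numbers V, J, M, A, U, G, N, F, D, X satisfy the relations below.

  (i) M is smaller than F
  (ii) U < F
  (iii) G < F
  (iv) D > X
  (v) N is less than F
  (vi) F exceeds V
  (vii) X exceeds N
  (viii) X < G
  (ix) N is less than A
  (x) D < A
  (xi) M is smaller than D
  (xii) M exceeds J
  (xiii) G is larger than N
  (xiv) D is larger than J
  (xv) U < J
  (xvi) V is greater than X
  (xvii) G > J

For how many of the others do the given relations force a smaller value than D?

Directly below D: J, X, M.
One step further: U, N (5 so far).
Nothing else is reachable below D; 5 in all.

5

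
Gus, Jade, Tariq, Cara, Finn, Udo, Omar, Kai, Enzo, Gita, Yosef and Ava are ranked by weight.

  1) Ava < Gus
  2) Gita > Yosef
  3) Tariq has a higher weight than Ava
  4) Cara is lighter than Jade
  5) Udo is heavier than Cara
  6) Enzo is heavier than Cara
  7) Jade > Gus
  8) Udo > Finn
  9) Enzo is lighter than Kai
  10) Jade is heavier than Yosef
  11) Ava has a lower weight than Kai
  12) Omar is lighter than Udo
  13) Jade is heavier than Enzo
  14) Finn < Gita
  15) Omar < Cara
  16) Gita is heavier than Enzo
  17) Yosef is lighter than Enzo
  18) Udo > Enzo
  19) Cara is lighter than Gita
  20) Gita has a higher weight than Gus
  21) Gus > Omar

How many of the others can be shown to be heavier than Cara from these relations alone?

5

The elements the relations force above Cara are Enzo, Kai, Gita, Udo, Jade — no chain reaches any other.
That is 5.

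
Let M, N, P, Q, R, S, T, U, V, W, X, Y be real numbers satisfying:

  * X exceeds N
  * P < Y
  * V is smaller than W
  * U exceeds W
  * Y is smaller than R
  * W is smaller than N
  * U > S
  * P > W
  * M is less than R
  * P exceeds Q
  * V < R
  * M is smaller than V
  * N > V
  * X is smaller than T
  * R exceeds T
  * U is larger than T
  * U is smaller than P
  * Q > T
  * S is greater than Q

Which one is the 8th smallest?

S

Chaining the given pairs: M < V < W < N < X < T < Q < S < U < P < Y < R.
The 8th smallest is S.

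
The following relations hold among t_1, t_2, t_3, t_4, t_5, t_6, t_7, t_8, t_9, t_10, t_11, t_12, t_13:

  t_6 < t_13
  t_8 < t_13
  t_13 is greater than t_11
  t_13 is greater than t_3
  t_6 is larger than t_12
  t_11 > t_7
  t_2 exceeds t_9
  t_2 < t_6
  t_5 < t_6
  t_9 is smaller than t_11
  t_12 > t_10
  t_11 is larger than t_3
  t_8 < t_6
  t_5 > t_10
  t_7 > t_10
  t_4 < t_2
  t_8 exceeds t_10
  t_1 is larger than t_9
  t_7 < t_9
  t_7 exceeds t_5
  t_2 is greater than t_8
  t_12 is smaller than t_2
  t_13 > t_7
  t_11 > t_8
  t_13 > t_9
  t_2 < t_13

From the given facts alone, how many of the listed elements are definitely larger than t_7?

Directly above t_7: t_9, t_11, t_13.
One step further: t_1, t_2 (5 so far).
One step further: t_6 (6 so far).
Nothing else is reachable above t_7; 6 in all.

6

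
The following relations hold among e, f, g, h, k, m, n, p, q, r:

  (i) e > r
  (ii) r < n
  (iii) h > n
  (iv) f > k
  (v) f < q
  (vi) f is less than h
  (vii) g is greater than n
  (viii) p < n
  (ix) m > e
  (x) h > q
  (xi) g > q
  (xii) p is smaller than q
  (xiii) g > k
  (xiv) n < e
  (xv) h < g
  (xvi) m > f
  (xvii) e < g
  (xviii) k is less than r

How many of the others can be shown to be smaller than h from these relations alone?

The elements the relations force below h are k, f, r, p, n, q — no chain reaches any other.
That is 6.

6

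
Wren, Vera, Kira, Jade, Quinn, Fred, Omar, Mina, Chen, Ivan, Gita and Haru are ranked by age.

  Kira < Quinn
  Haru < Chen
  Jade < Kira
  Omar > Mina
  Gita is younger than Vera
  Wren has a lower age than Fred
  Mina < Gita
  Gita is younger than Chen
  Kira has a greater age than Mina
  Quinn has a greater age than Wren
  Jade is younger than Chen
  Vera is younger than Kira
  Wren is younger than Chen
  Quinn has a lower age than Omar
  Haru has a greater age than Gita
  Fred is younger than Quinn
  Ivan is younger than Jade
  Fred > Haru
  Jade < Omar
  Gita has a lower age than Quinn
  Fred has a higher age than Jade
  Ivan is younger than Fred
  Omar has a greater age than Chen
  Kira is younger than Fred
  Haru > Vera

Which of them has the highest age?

Mina is not greatest since Mina < Gita; Wren is not greatest since Wren < Fred; Gita is not greatest since Gita < Vera; Ivan is not greatest since Ivan < Jade; Jade is not greatest since Jade < Fred; Vera is not greatest since Vera < Kira; Haru is not greatest since Haru < Chen; Kira is not greatest since Kira < Quinn; Chen is not greatest since Chen < Omar; Fred is not greatest since Fred < Quinn; Quinn is not greatest since Quinn < Omar.
Only Omar has nothing above it, so Omar is the highest age.

Omar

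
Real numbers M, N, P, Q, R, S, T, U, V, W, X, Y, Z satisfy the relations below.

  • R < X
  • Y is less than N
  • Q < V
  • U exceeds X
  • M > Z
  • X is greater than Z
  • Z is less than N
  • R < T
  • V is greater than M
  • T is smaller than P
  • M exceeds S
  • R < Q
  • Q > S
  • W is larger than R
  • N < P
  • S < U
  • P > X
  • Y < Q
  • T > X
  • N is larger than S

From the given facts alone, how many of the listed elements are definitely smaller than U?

From U the given relations immediately reach X, S.
From those, Z, R — 4 in total.
Nothing else is reachable below U; 4 in all.

4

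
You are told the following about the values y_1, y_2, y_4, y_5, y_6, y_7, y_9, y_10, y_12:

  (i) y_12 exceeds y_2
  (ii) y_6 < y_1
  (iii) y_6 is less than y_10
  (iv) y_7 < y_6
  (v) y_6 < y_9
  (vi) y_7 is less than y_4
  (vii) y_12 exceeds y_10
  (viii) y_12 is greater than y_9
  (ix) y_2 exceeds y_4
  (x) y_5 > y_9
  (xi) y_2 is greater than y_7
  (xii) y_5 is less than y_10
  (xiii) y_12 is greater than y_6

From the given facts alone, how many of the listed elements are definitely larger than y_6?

5

Directly above y_6: y_9, y_1, y_10, y_12.
One step further: y_5 (5 so far).
Nothing else is reachable above y_6; 5 in all.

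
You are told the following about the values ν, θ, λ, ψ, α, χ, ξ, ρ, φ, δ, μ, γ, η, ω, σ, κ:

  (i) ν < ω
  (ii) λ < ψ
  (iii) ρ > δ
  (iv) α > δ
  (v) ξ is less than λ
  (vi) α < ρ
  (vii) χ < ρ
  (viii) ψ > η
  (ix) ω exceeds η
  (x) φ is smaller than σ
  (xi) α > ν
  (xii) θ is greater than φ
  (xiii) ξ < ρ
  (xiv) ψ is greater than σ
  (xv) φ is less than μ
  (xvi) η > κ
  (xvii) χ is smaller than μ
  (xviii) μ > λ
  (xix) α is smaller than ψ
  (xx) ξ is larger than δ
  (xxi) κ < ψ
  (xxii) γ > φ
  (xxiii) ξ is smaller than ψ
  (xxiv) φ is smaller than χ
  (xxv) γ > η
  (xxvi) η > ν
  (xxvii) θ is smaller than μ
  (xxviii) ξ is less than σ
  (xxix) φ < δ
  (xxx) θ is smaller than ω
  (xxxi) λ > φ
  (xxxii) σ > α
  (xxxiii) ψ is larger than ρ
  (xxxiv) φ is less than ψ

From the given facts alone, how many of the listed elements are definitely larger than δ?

The elements the relations force above δ are ξ, λ, μ, α, σ, ρ, ψ — no chain reaches any other.
That is 7.

7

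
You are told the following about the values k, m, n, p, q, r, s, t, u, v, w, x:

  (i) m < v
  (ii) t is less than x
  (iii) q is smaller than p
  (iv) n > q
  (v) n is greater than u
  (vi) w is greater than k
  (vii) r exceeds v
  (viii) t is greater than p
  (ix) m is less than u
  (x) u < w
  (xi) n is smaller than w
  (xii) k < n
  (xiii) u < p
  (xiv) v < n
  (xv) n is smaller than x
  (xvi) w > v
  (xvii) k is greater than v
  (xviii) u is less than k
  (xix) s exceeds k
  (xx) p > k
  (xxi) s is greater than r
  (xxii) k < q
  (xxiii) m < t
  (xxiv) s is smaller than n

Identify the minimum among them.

v is not least since m < v; u is not least since m < u; r is not least since v < r; k is not least since u < k; s is not least since k < s; q is not least since k < q; p is not least since u < p; n is not least since u < n; w is not least since k < w; t is not least since p < t; x is not least since n < x.
Only m has nothing below it, so m is the minimum.

m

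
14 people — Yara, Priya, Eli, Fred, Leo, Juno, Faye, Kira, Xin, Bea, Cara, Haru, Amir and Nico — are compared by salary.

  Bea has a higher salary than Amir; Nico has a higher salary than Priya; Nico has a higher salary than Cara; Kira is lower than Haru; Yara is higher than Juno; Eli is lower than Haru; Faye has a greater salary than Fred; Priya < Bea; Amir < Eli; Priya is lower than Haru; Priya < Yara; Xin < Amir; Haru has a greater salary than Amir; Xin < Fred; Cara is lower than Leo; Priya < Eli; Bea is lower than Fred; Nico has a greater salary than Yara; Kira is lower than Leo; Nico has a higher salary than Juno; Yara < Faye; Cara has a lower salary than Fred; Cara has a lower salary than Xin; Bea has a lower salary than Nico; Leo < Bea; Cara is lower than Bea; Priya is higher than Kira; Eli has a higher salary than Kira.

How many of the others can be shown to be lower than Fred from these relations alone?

7

The elements the relations force below Fred are Kira, Cara, Xin, Priya, Amir, Leo, Bea — no chain reaches any other.
That is 7.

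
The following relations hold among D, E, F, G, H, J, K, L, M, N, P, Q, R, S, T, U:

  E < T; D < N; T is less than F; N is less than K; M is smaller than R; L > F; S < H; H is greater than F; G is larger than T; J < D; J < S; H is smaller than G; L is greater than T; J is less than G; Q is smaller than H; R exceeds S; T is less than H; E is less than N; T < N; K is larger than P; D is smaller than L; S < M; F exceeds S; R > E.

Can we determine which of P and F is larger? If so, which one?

Following every chain through P: above P we get K.
F is not reached, and no chain runs the other way from F to P.
So the given relations leave the order of P and F undetermined.

undetermined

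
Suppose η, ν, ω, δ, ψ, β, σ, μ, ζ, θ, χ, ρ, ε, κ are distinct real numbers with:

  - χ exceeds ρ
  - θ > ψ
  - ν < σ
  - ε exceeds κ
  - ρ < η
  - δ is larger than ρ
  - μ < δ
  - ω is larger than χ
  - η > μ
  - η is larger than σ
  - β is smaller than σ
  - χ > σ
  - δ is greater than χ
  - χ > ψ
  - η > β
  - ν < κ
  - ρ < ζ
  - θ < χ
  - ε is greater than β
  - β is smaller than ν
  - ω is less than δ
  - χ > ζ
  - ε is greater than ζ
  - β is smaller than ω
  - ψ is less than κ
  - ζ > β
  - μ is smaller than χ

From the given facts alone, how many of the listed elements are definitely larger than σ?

4

From σ the given relations immediately reach η, χ.
From those, ω, δ — 4 in total.
Nothing else is reachable above σ; 4 in all.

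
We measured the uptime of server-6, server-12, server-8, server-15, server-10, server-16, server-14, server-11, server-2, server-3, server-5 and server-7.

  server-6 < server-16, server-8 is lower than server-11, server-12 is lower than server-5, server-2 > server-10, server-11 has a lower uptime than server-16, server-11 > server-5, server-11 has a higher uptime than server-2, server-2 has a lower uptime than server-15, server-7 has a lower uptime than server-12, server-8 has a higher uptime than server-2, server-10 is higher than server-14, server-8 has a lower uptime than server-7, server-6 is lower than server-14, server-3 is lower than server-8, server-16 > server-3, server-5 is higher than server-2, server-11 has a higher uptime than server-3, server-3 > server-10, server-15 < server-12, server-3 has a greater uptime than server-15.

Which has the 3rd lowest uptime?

server-10

Chaining the given pairs: server-6 < server-14 < server-10 < server-2 < server-15 < server-3 < server-8 < server-7 < server-12 < server-5 < server-11 < server-16.
The 3rd smallest is server-10.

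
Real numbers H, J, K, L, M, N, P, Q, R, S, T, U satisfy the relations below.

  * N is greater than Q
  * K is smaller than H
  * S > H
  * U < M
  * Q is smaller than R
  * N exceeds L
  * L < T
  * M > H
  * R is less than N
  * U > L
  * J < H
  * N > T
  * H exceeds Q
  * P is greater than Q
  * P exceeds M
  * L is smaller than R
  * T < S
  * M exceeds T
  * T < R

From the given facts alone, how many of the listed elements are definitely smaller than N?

4

Directly below N: Q, L, T, R.
No other element is forced below N by the given relations, so the count is 4.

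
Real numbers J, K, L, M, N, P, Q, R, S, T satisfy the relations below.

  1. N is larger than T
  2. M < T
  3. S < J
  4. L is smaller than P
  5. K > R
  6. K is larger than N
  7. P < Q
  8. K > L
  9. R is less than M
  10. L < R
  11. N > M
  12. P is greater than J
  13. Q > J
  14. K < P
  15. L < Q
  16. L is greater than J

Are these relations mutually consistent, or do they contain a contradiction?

consistent

Every relation is compatible with S < J < L < R < M < T < N < K < P < Q; the set is consistent.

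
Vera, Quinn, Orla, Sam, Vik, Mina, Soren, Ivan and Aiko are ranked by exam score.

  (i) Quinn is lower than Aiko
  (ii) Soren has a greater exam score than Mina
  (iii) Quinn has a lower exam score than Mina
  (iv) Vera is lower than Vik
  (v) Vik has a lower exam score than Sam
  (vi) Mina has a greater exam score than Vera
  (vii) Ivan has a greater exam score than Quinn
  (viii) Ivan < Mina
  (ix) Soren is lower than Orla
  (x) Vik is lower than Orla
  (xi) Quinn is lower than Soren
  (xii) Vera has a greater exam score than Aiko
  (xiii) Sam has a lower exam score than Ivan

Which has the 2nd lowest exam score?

Aiko

The consecutive relations fix a unique order: Quinn < Aiko < Vera < Vik < Sam < Ivan < Mina < Soren < Orla.
Counting 2 from the smallest end gives Aiko.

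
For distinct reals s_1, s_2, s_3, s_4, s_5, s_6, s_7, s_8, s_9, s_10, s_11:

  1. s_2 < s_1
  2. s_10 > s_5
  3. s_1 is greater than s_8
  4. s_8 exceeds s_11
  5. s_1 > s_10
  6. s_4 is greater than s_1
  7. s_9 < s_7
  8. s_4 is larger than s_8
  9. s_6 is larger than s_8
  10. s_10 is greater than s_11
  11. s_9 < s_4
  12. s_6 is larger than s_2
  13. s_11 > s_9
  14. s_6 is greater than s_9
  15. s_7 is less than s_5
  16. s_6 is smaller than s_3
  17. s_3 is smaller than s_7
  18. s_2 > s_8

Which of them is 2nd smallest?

s_11

Chaining the given pairs: s_9 < s_11 < s_8 < s_2 < s_6 < s_3 < s_7 < s_5 < s_10 < s_1 < s_4.
The 2nd smallest is s_11.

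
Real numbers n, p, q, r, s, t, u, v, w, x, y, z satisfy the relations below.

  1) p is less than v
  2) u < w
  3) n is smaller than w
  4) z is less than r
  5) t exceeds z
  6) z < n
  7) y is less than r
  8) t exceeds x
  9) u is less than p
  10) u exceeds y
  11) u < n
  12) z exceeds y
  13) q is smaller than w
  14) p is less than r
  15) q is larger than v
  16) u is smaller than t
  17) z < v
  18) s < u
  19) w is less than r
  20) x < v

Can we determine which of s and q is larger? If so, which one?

q

Link the given pairs in sequence: s < u; u < p; p < v; v < q.
Chaining these gives s < u < p < v < q.
So q is larger.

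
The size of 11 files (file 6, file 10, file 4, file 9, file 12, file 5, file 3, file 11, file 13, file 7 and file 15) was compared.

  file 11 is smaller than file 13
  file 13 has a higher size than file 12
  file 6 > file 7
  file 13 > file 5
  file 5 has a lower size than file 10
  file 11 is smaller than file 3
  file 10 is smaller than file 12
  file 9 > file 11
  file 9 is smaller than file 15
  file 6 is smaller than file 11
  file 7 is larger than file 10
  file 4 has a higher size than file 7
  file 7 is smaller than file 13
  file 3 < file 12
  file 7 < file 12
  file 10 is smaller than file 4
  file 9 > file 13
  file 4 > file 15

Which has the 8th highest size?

file 6

Chaining the given pairs: file 5 < file 10 < file 7 < file 6 < file 11 < file 3 < file 12 < file 13 < file 9 < file 15 < file 4.
Counting 8 from the largest end gives file 6.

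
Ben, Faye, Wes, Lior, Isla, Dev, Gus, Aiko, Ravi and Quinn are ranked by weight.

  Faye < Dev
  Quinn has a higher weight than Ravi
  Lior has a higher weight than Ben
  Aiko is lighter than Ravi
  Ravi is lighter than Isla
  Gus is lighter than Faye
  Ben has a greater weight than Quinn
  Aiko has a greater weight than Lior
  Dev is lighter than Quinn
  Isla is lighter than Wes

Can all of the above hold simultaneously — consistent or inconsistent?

We have Ravi < Quinn stated directly, yet also Quinn < Ben < Lior < Aiko < Ravi by chaining the others — so Quinn < Ravi. Contradiction.

inconsistent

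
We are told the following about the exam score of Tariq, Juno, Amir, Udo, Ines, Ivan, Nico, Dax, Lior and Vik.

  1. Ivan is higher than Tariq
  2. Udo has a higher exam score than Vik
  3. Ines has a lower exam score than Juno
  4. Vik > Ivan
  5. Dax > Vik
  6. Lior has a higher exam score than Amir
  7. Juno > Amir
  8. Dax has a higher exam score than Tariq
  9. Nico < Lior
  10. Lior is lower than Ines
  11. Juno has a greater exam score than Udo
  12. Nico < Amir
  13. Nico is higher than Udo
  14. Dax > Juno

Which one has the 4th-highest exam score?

Lior

Chaining the given pairs: Tariq < Ivan < Vik < Udo < Nico < Amir < Lior < Ines < Juno < Dax.
Counting 4 from the largest end gives Lior.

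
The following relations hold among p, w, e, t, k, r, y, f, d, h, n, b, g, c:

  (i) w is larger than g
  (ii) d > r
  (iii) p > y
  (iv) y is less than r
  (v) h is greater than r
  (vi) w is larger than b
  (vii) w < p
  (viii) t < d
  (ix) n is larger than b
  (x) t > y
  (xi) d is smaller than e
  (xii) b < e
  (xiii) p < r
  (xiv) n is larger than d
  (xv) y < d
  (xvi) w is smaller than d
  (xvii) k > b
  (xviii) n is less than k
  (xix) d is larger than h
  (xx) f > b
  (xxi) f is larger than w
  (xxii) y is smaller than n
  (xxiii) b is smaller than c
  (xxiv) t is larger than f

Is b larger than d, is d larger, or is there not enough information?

Link the given pairs in sequence: b < w; w < p; p < r; r < h; h < d.
Chaining these gives b < w < p < r < h < d.
So d is larger.

d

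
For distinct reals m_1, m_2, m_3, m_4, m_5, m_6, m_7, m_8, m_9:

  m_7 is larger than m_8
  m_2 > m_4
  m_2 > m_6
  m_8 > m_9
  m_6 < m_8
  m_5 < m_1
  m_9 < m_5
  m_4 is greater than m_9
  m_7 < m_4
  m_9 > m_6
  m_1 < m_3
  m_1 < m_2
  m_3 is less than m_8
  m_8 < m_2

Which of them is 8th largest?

Chaining the given pairs: m_6 < m_9 < m_5 < m_1 < m_3 < m_8 < m_7 < m_4 < m_2.
Counting 8 from the largest end gives m_9.

m_9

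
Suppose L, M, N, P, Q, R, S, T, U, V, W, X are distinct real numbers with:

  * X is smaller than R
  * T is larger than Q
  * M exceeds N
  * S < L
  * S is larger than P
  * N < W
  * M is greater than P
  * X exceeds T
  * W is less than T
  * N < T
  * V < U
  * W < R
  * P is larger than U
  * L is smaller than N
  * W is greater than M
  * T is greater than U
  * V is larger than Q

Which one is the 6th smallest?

The consecutive relations fix a unique order: Q < V < U < P < S < L < N < M < W < T < X < R.
The 6th smallest is L.

L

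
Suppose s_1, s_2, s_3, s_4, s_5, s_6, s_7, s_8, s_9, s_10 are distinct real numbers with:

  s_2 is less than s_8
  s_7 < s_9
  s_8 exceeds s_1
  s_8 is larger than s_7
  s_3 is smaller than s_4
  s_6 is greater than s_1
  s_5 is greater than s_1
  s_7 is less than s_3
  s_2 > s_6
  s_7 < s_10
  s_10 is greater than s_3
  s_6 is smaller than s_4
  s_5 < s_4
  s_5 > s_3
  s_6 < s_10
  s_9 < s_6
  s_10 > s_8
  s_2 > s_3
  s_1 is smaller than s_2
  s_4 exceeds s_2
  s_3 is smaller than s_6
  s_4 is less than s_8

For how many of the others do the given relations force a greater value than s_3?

6

Directly above s_3: s_6, s_2, s_5, s_4, s_10.
One step further: s_8 (6 so far).
Nothing else is reachable above s_3; 6 in all.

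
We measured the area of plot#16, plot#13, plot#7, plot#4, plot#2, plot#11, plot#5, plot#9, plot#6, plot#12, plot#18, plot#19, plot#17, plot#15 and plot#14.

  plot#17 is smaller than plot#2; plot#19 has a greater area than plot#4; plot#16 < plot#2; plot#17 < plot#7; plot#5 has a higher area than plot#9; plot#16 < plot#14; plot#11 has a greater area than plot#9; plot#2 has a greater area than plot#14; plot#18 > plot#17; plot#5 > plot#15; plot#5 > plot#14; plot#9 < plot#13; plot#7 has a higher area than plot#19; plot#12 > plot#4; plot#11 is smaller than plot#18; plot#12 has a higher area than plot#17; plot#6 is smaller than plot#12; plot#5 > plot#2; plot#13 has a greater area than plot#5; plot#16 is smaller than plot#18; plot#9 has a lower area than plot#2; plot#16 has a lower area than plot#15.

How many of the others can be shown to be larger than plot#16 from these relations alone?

Directly above plot#16: plot#15, plot#14, plot#2, plot#18.
One step further: plot#5 (5 so far).
One step further: plot#13 (6 so far).
Nothing else is reachable above plot#16; 6 in all.

6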